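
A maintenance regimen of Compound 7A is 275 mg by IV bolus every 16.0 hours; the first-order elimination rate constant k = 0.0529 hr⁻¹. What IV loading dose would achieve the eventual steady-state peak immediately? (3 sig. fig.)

482 mg

Accumulation ratio R = 1 / (1 − e^(−kτ)) = 1 / (1 − e^(−0.05290×16.0)) = 1 / (1 − 0.4290) = 1.751
Loading dose = maintenance dose × R = 275 × 1.751 ≈ 482 mg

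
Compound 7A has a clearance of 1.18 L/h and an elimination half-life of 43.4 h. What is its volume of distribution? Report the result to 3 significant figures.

k = ln 2 / t½ = ln 2 / 43.4 = 0.01597 h⁻¹
V = CL / k = 1.18 / 0.01597 ≈ 73.9 L

73.9 L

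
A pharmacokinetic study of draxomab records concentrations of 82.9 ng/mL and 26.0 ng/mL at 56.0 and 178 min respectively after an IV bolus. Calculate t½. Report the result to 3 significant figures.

72.9 minutes

k = ln(C₁/C₂) / (t₂ − t₁) = ln(82.9/26.0) / (178 − 56.0)
  = 1.160 / 122.0 = 0.009504 min⁻¹
t½ = ln 2 / k = ln 2 / 0.009504 ≈ 72.9 minutes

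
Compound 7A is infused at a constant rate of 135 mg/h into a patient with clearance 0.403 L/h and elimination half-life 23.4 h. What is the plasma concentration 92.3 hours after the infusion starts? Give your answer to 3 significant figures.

Css = rate / CL = 135 / 0.403 = 335.0 µg/mL
k = ln 2 / 23.4 = 0.02962 h⁻¹
C(t) = Css (1 − e^(−kt)) = 335.0 × (1 − e^(−2.734)) = 335.0 × 0.9350 ≈ 313 µg/mL

313 µg/mL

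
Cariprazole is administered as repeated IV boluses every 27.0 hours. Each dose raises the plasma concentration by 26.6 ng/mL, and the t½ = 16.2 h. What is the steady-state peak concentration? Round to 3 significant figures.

38.8 ng/mL

k = ln 2 / 16.2 = 0.04279 h⁻¹
Fraction remaining after one interval: e^(−kτ) = e^(−0.04279 × 27.0) = 0.3150
R = 1 / (1 − 0.3150) = 1.460
Css,max = 26.6 × 1.460 ≈ 38.8 ng/mL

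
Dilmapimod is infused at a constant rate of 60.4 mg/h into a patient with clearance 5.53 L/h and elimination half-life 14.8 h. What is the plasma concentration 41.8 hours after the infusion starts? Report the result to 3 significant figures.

Css = rate / CL = 60.4 / 5.53 = 10.92 µg/mL
k = ln 2 / 14.8 = 0.04683 h⁻¹
C(t) = Css (1 − e^(−kt)) = 10.92 × (1 − e^(−1.958)) = 10.92 × 0.8588 ≈ 9.38 µg/mL

9.38 µg/mL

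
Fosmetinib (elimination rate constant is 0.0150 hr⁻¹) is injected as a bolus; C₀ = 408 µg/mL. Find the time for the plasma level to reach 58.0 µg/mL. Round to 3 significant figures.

130 hours

C(t) = C₀ e^(−kt)  ⇒  t = ln(C₀/C) / k
t = ln(408/58.0) / 0.01500 = 1.951 / 0.01500 ≈ 130 hours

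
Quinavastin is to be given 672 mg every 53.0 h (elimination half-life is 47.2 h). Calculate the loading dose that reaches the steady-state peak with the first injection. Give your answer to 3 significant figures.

1240 mg

k = ln 2 / 47.2 = 0.01469 h⁻¹
Accumulation ratio R = 1 / (1 − e^(−kτ)) = 1 / (1 − e^(−0.01469×53.0)) = 1 / (1 − 0.4592) = 1.849
Loading dose = maintenance dose × R = 672 × 1.849 ≈ 1240 mg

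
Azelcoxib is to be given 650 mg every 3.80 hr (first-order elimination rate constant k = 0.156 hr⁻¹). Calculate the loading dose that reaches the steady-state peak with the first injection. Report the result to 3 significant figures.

1450 mg

Accumulation ratio R = 1 / (1 − e^(−kτ)) = 1 / (1 − e^(−0.1560×3.80)) = 1 / (1 − 0.5528) = 2.236
Loading dose = maintenance dose × R = 650 × 2.236 ≈ 1450 mg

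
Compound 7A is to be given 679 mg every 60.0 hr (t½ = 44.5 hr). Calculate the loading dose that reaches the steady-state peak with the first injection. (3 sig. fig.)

k = ln 2 / 44.5 = 0.01558 hr⁻¹
Accumulation ratio R = 1 / (1 − e^(−kτ)) = 1 / (1 − e^(−0.01558×60.0)) = 1 / (1 − 0.3928) = 1.647
Loading dose = maintenance dose × R = 679 × 1.647 ≈ 1120 mg

1120 mg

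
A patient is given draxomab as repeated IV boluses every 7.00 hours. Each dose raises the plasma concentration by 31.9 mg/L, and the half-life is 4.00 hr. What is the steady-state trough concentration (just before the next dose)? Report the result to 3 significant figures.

13.5 mg/L

k = ln 2 / 4.00 = 0.1733 hr⁻¹
Fraction remaining after one interval: e^(−kτ) = e^(−0.1733 × 7.00) = 0.2973
R = 1 / (1 − 0.2973) = 1.423
Css,max = 31.9 × 1.423 = 45.40 mg/L
Css,min = Css,max × e^(−kτ) = 45.40 × 0.2973 ≈ 13.5 mg/L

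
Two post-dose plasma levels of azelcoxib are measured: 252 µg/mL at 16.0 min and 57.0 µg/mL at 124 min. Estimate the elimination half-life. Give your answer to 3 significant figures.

50.4 minutes

k = ln(C₁/C₂) / (t₂ − t₁) = ln(252/57.0) / (124 − 16.0)
  = 1.486 / 108.0 = 0.01376 min⁻¹
t½ = ln 2 / k = ln 2 / 0.01376 ≈ 50.4 minutes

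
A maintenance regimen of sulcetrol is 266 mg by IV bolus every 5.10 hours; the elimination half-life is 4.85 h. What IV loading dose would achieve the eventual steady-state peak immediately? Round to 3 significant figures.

k = ln 2 / 4.85 = 0.1429 h⁻¹
Accumulation ratio R = 1 / (1 − e^(−kτ)) = 1 / (1 − e^(−0.1429×5.10)) = 1 / (1 − 0.4825) = 1.932
Loading dose = maintenance dose × R = 266 × 1.932 ≈ 514 mg

514 mg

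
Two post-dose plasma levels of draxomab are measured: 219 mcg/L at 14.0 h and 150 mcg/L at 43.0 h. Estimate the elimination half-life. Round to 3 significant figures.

k = ln(C₁/C₂) / (t₂ − t₁) = ln(219/150) / (43.0 − 14.0)
  = 0.3784 / 29.00 = 0.01305 h⁻¹
t½ = ln 2 / k = ln 2 / 0.01305 ≈ 53.1 hours

53.1 hours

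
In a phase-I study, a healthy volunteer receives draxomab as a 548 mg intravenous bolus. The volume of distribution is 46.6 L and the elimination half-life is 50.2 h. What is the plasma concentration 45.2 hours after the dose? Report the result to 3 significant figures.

6.30 µg/mL

C₀ = dose / V = 548 / 46.6 = 11.76 µg/mL
k = ln 2 / 50.2 = 0.01381 h⁻¹
C(t) = C₀ e^(−kt) = 11.76 × e^(−0.01381 × 45.2) = 11.76 × e^(−0.6241) = 11.76 × 0.5357 ≈ 6.30 µg/mL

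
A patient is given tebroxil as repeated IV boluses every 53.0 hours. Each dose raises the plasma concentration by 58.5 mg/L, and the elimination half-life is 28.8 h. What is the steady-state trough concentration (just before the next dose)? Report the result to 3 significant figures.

k = ln 2 / 28.8 = 0.02407 h⁻¹
Fraction remaining after one interval: e^(−kτ) = e^(−0.02407 × 53.0) = 0.2793
R = 1 / (1 − 0.2793) = 1.387
Css,max = 58.5 × 1.387 = 81.17 mg/L
Css,min = Css,max × e^(−kτ) = 81.17 × 0.2793 ≈ 22.7 mg/L

22.7 mg/L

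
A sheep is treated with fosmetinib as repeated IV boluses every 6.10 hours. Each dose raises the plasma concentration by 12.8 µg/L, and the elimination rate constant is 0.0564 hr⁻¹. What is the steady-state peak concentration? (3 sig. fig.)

44.0 µg/L

Fraction remaining after one interval: e^(−kτ) = e^(−0.05640 × 6.10) = 0.7089
R = 1 / (1 − 0.7089) = 3.435
Css,max = 12.8 × 3.435 ≈ 44.0 µg/L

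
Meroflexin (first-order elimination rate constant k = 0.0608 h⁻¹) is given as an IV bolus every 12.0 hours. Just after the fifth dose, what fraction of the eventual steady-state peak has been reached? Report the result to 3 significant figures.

f_n = 1 − e^(−nkτ) = 1 − e^(−5 × 0.06080 × 12.0) = 1 − e^(−3.648) = 1 − 0.02604 ≈ 0.974

0.974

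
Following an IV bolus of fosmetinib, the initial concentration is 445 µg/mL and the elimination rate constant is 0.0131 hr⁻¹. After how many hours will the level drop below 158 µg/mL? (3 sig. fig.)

79.0 hours

C(t) = C₀ e^(−kt)  ⇒  t = ln(C₀/C) / k
t = ln(445/158) / 0.01310 = 1.035 / 0.01310 ≈ 79.0 hours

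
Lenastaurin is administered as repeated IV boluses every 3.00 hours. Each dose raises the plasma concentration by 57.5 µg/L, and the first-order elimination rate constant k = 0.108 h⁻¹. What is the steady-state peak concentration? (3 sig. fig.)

Fraction remaining after one interval: e^(−kτ) = e^(−0.1080 × 3.00) = 0.7233
R = 1 / (1 − 0.7233) = 3.613
Css,max = 57.5 × 3.613 ≈ 208 µg/L

208 µg/L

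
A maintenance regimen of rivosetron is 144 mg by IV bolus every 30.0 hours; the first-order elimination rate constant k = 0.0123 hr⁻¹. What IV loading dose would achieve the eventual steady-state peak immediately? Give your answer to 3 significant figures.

Accumulation ratio R = 1 / (1 − e^(−kτ)) = 1 / (1 − e^(−0.01230×30.0)) = 1 / (1 − 0.6914) = 3.241
Loading dose = maintenance dose × R = 144 × 3.241 ≈ 467 mg

467 mg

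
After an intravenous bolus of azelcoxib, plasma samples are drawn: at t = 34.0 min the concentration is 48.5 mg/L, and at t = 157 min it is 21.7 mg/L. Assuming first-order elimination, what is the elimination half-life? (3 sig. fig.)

106 minutes

k = ln(C₁/C₂) / (t₂ − t₁) = ln(48.5/21.7) / (157 − 34.0)
  = 0.8043 / 123.0 = 0.006539 min⁻¹
t½ = ln 2 / k = ln 2 / 0.006539 ≈ 106 minutes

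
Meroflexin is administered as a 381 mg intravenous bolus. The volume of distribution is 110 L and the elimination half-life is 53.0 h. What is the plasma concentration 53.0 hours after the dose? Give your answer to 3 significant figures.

C₀ = dose / V = 381 / 110 = 3.464 mg/L
k = ln 2 / 53.0 = 0.01308 h⁻¹
C(t) = C₀ e^(−kt) = 3.464 × e^(−0.01308 × 53.0) = 3.464 × e^(−0.6931) = 3.464 × 0.5000 ≈ 1.73 mg/L

1.73 mg/L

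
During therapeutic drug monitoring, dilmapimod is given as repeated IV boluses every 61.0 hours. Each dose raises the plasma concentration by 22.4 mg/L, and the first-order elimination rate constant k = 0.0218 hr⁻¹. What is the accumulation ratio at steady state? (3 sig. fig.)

Fraction remaining after one interval: e^(−kτ) = e^(−0.02180 × 61.0) = 0.2645
R = 1 / (1 − 0.2645) = 1 / 0.7355 ≈ 1.36

1.36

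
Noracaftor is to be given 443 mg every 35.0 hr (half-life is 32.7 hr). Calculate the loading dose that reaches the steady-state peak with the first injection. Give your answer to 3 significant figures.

846 mg

k = ln 2 / 32.7 = 0.02120 hr⁻¹
Accumulation ratio R = 1 / (1 − e^(−kτ)) = 1 / (1 − e^(−0.02120×35.0)) = 1 / (1 − 0.4762) = 1.909
Loading dose = maintenance dose × R = 443 × 1.909 ≈ 846 mg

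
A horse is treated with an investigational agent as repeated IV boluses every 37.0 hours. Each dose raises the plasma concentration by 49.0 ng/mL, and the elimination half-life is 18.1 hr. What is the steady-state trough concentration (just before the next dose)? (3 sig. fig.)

k = ln 2 / 18.1 = 0.03830 hr⁻¹
Fraction remaining after one interval: e^(−kτ) = e^(−0.03830 × 37.0) = 0.2425
R = 1 / (1 − 0.2425) = 1.320
Css,max = 49.0 × 1.320 = 64.68 ng/mL
Css,min = Css,max × e^(−kτ) = 64.68 × 0.2425 ≈ 15.7 ng/mL

15.7 ng/mL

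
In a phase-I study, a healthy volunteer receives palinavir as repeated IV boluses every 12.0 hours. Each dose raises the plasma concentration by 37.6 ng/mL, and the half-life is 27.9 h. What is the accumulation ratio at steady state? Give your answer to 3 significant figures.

3.88

k = ln 2 / 27.9 = 0.02484 h⁻¹
Fraction remaining after one interval: e^(−kτ) = e^(−0.02484 × 12.0) = 0.7422
R = 1 / (1 − 0.7422) = 1 / 0.2578 ≈ 3.88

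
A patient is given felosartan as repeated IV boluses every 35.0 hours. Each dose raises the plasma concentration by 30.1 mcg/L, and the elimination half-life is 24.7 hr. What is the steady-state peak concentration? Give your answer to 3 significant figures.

48.1 mcg/L

k = ln 2 / 24.7 = 0.02806 hr⁻¹
Fraction remaining after one interval: e^(−kτ) = e^(−0.02806 × 35.0) = 0.3745
R = 1 / (1 − 0.3745) = 1.599
Css,max = 30.1 × 1.599 ≈ 48.1 mcg/L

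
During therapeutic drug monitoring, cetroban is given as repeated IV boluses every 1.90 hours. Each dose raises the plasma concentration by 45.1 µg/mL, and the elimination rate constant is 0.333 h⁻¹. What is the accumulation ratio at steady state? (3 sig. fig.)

2.13

Fraction remaining after one interval: e^(−kτ) = e^(−0.3330 × 1.90) = 0.5312
R = 1 / (1 − 0.5312) = 1 / 0.4688 ≈ 2.13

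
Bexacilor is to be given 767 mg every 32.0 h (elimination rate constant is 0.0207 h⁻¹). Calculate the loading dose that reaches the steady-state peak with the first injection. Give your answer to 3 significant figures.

1580 mg

Accumulation ratio R = 1 / (1 − e^(−kτ)) = 1 / (1 − e^(−0.02070×32.0)) = 1 / (1 − 0.5156) = 2.064
Loading dose = maintenance dose × R = 767 × 2.064 ≈ 1580 mg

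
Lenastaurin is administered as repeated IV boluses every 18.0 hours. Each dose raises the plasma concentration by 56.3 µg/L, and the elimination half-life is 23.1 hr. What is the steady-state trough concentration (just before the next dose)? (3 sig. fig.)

k = ln 2 / 23.1 = 0.03001 hr⁻¹
Fraction remaining after one interval: e^(−kτ) = e^(−0.03001 × 18.0) = 0.5827
R = 1 / (1 − 0.5827) = 2.396
Css,max = 56.3 × 2.396 = 134.9 µg/L
Css,min = Css,max × e^(−kτ) = 134.9 × 0.5827 ≈ 78.6 µg/L

78.6 µg/L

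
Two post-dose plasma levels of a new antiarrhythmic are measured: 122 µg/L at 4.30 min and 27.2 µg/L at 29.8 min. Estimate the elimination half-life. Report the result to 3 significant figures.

11.8 minutes

k = ln(C₁/C₂) / (t₂ − t₁) = ln(122/27.2) / (29.8 − 4.30)
  = 1.501 / 25.50 = 0.05886 min⁻¹
t½ = ln 2 / k = ln 2 / 0.05886 ≈ 11.8 minutes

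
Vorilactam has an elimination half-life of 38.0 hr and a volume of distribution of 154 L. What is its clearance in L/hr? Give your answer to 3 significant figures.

k = ln 2 / t½ = ln 2 / 38.0 = 0.01824 hr⁻¹
CL = k · V = 0.01824 × 154 ≈ 2.81 L/hr

2.81 L/hr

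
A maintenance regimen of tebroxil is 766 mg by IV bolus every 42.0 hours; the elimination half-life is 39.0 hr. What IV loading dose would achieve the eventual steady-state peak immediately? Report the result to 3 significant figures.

k = ln 2 / 39.0 = 0.01777 hr⁻¹
Accumulation ratio R = 1 / (1 − e^(−kτ)) = 1 / (1 − e^(−0.01777×42.0)) = 1 / (1 − 0.4740) = 1.901
Loading dose = maintenance dose × R = 766 × 1.901 ≈ 1460 mg

1460 mg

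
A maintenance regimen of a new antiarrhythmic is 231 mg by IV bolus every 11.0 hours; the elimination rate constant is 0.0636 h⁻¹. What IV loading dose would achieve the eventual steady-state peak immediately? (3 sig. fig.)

459 mg

Accumulation ratio R = 1 / (1 − e^(−kτ)) = 1 / (1 − e^(−0.06360×11.0)) = 1 / (1 − 0.4968) = 1.987
Loading dose = maintenance dose × R = 231 × 1.987 ≈ 459 mg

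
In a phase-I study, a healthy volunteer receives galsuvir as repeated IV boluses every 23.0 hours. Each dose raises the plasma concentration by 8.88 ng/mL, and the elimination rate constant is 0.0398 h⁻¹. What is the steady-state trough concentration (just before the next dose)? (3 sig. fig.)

Fraction remaining after one interval: e^(−kτ) = e^(−0.03980 × 23.0) = 0.4004
R = 1 / (1 − 0.4004) = 1.668
Css,max = 8.88 × 1.668 = 14.81 ng/mL
Css,min = Css,max × e^(−kτ) = 14.81 × 0.4004 ≈ 5.93 ng/mL

5.93 ng/mL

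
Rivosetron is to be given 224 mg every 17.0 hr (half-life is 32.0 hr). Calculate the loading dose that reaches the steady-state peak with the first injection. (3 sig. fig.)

727 mg

k = ln 2 / 32.0 = 0.02166 hr⁻¹
Accumulation ratio R = 1 / (1 − e^(−kτ)) = 1 / (1 − e^(−0.02166×17.0)) = 1 / (1 − 0.6920) = 3.246
Loading dose = maintenance dose × R = 224 × 3.246 ≈ 727 mg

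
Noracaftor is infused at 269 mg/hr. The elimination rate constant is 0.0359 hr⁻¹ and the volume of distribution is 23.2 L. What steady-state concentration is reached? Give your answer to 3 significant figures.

323 mg/L

CL = k · V = 0.0359 × 23.2 = 0.8329 L/hr
Css = rate / CL = 269 / 0.8329 ≈ 323 mg/L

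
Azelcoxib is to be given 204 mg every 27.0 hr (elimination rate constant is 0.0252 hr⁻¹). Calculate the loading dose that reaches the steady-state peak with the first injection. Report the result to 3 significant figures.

413 mg

Accumulation ratio R = 1 / (1 − e^(−kτ)) = 1 / (1 − e^(−0.02520×27.0)) = 1 / (1 − 0.5064) = 2.026
Loading dose = maintenance dose × R = 204 × 2.026 ≈ 413 mg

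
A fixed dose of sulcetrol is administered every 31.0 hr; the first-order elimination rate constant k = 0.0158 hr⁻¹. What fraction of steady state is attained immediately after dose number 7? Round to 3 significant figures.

f_n = 1 − e^(−nkτ) = 1 − e^(−7 × 0.01580 × 31.0) = 1 − e^(−3.429) = 1 − 0.03243 ≈ 0.968

0.968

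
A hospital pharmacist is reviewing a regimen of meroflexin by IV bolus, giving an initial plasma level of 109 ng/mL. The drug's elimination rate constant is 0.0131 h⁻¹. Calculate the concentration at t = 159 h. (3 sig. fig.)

C(t) = C₀ e^(−kt) = 109 × e^(−0.01310 × 159) = 109 × e^(−2.083) = 109 × 0.1246 ≈ 13.6 ng/mL

13.6 ng/mL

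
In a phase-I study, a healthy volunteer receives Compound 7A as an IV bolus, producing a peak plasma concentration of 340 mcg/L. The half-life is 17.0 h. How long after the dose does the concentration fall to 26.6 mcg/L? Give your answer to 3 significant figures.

k = ln 2 / 17.0 = 0.04077 h⁻¹
C(t) = C₀ e^(−kt)  ⇒  t = ln(C₀/C) / k
t = ln(340/26.6) / 0.04077 = 2.548 / 0.04077 ≈ 62.5 hours

62.5 hours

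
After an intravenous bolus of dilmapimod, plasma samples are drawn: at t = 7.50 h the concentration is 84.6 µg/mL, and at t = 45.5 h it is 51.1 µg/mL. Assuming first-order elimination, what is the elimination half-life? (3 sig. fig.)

k = ln(C₁/C₂) / (t₂ − t₁) = ln(84.6/51.1) / (45.5 − 7.50)
  = 0.5041 / 38.00 = 0.01327 h⁻¹
t½ = ln 2 / k = ln 2 / 0.01327 ≈ 52.2 hours

52.2 hours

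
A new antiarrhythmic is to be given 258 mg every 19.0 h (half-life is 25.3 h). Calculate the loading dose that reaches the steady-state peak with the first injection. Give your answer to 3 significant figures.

636 mg

k = ln 2 / 25.3 = 0.02740 h⁻¹
Accumulation ratio R = 1 / (1 − e^(−kτ)) = 1 / (1 − e^(−0.02740×19.0)) = 1 / (1 − 0.5942) = 2.464
Loading dose = maintenance dose × R = 258 × 2.464 ≈ 636 mg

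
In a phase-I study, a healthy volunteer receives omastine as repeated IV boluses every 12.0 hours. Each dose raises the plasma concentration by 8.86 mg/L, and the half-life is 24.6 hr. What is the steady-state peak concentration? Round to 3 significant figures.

30.9 mg/L

k = ln 2 / 24.6 = 0.02818 hr⁻¹
Fraction remaining after one interval: e^(−kτ) = e^(−0.02818 × 12.0) = 0.7131
R = 1 / (1 − 0.7131) = 3.486
Css,max = 8.86 × 3.486 ≈ 30.9 mg/L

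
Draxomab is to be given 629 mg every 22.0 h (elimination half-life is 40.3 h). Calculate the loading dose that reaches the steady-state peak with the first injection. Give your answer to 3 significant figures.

k = ln 2 / 40.3 = 0.01720 h⁻¹
Accumulation ratio R = 1 / (1 − e^(−kτ)) = 1 / (1 − e^(−0.01720×22.0)) = 1 / (1 − 0.6850) = 3.174
Loading dose = maintenance dose × R = 629 × 3.174 ≈ 2000 mg

2000 mg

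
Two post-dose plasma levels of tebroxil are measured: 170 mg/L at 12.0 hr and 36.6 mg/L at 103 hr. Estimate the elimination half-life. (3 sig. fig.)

41.1 hours

k = ln(C₁/C₂) / (t₂ − t₁) = ln(170/36.6) / (103 − 12.0)
  = 1.536 / 91.00 = 0.01688 hr⁻¹
t½ = ln 2 / k = ln 2 / 0.01688 ≈ 41.1 hours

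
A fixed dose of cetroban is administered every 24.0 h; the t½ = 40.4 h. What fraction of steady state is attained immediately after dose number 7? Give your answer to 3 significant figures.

k = ln 2 / 40.4 = 0.01716 h⁻¹
f_n = 1 − e^(−nkτ) = 1 − e^(−7 × 0.01716 × 24.0) = 1 − e^(−2.882) = 1 − 0.05600 ≈ 0.944

0.944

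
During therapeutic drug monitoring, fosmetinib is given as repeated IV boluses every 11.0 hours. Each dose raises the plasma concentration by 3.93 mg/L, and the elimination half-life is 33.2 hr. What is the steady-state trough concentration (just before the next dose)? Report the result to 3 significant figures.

15.2 mg/L

k = ln 2 / 33.2 = 0.02088 hr⁻¹
Fraction remaining after one interval: e^(−kτ) = e^(−0.02088 × 11.0) = 0.7948
R = 1 / (1 − 0.7948) = 4.873
Css,max = 3.93 × 4.873 = 19.15 mg/L
Css,min = Css,max × e^(−kτ) = 19.15 × 0.7948 ≈ 15.2 mg/L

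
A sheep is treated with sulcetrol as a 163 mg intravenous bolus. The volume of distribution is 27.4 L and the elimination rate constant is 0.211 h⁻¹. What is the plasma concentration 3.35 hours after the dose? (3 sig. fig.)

2.93 mg/L

C₀ = dose / V = 163 / 27.4 = 5.949 mg/L
C(t) = C₀ e^(−kt) = 5.949 × e^(−0.2110 × 3.35) = 5.949 × e^(−0.7068) = 5.949 × 0.4932 ≈ 2.93 mg/L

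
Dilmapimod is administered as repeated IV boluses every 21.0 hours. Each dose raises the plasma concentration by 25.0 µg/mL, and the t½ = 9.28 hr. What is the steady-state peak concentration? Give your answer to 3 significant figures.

31.6 µg/mL

k = ln 2 / 9.28 = 0.07469 hr⁻¹
Fraction remaining after one interval: e^(−kτ) = e^(−0.07469 × 21.0) = 0.2083
R = 1 / (1 − 0.2083) = 1.263
Css,max = 25.0 × 1.263 ≈ 31.6 µg/mL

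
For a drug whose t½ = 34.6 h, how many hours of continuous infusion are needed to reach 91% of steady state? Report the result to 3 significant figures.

k = ln 2 / 34.6 = 0.02003 h⁻¹
f = 1 − e^(−kt)  ⇒  t = −ln(1 − f) / k
t = −ln(1 − 0.91) / 0.02003 = 2.408 / 0.02003 ≈ 120 hours

120 hours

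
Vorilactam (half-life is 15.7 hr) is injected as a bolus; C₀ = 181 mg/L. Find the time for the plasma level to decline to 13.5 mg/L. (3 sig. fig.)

k = ln 2 / 15.7 = 0.04415 hr⁻¹
C(t) = C₀ e^(−kt)  ⇒  t = ln(C₀/C) / k
t = ln(181/13.5) / 0.04415 = 2.596 / 0.04415 ≈ 58.8 hours

58.8 hours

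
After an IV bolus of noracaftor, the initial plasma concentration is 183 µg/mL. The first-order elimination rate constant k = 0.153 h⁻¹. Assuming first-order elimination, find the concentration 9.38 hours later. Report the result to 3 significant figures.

43.6 µg/mL

C(t) = C₀ e^(−kt) = 183 × e^(−0.1530 × 9.38) = 183 × e^(−1.435) = 183 × 0.2381 ≈ 43.6 µg/mL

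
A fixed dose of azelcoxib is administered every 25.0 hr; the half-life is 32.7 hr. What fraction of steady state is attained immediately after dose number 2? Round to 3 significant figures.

k = ln 2 / 32.7 = 0.02120 hr⁻¹
f_n = 1 − e^(−nkτ) = 1 − e^(−2 × 0.02120 × 25.0) = 1 − e^(−1.060) = 1 − 0.3465 ≈ 0.653

0.653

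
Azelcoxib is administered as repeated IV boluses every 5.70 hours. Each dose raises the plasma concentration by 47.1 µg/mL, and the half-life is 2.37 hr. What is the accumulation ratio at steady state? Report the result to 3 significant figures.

k = ln 2 / 2.37 = 0.2925 hr⁻¹
Fraction remaining after one interval: e^(−kτ) = e^(−0.2925 × 5.70) = 0.1888
R = 1 / (1 − 0.1888) = 1 / 0.8112 ≈ 1.23

1.23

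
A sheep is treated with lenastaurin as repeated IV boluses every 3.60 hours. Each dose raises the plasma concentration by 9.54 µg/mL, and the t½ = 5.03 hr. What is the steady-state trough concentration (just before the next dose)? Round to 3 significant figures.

k = ln 2 / 5.03 = 0.1378 hr⁻¹
Fraction remaining after one interval: e^(−kτ) = e^(−0.1378 × 3.60) = 0.6089
R = 1 / (1 − 0.6089) = 2.557
Css,max = 9.54 × 2.557 = 24.39 µg/mL
Css,min = Css,max × e^(−kτ) = 24.39 × 0.6089 ≈ 14.9 µg/mL

14.9 µg/mL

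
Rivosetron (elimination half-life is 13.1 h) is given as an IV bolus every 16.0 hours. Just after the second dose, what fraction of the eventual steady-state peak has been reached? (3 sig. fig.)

0.816

k = ln 2 / 13.1 = 0.05291 h⁻¹
f_n = 1 − e^(−nkτ) = 1 − e^(−2 × 0.05291 × 16.0) = 1 − e^(−1.693) = 1 − 0.1839 ≈ 0.816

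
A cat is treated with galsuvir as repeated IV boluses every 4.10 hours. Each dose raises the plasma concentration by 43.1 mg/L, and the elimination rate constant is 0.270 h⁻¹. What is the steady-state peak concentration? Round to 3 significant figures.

64.4 mg/L

Fraction remaining after one interval: e^(−kτ) = e^(−0.2700 × 4.10) = 0.3305
R = 1 / (1 − 0.3305) = 1.494
Css,max = 43.1 × 1.494 ≈ 64.4 mg/L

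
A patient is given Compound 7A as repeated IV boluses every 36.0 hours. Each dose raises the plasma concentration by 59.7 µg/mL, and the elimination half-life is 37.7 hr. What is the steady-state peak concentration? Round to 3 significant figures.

123 µg/mL

k = ln 2 / 37.7 = 0.01839 hr⁻¹
Fraction remaining after one interval: e^(−kτ) = e^(−0.01839 × 36.0) = 0.5159
R = 1 / (1 − 0.5159) = 2.066
Css,max = 59.7 × 2.066 ≈ 123 µg/mL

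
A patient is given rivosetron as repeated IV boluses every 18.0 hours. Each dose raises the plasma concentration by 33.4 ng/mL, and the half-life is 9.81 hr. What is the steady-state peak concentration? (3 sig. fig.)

k = ln 2 / 9.81 = 0.07066 hr⁻¹
Fraction remaining after one interval: e^(−kτ) = e^(−0.07066 × 18.0) = 0.2803
R = 1 / (1 − 0.2803) = 1.390
Css,max = 33.4 × 1.390 ≈ 46.4 ng/mL

46.4 ng/mL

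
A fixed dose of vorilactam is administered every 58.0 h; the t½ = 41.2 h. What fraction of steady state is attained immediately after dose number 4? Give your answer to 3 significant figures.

0.980

k = ln 2 / 41.2 = 0.01682 h⁻¹
f_n = 1 − e^(−nkτ) = 1 − e^(−4 × 0.01682 × 58.0) = 1 − e^(−3.903) = 1 − 0.02018 ≈ 0.980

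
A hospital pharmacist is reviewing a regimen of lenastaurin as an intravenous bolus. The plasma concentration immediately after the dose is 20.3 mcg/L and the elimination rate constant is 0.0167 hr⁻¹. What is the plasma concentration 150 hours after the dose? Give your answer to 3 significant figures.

1.66 mcg/L

C(t) = C₀ e^(−kt) = 20.3 × e^(−0.01670 × 150) = 20.3 × e^(−2.505) = 20.3 × 0.08168 ≈ 1.66 mcg/L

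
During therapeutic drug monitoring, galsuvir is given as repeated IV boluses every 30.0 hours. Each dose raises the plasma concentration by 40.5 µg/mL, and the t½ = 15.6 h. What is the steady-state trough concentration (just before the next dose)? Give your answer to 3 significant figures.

k = ln 2 / 15.6 = 0.04443 h⁻¹
Fraction remaining after one interval: e^(−kτ) = e^(−0.04443 × 30.0) = 0.2637
R = 1 / (1 − 0.2637) = 1.358
Css,max = 40.5 × 1.358 = 55.00 µg/mL
Css,min = Css,max × e^(−kτ) = 55.00 × 0.2637 ≈ 14.5 µg/mL

14.5 µg/mL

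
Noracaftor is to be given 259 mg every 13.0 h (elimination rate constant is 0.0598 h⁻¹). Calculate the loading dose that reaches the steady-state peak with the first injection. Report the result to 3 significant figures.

479 mg

Accumulation ratio R = 1 / (1 − e^(−kτ)) = 1 / (1 − e^(−0.05980×13.0)) = 1 / (1 − 0.4596) = 1.850
Loading dose = maintenance dose × R = 259 × 1.850 ≈ 479 mg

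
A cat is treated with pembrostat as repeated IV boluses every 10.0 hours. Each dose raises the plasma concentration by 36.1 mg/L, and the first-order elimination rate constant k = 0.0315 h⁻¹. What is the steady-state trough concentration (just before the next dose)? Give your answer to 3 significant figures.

97.5 mg/L

Fraction remaining after one interval: e^(−kτ) = e^(−0.03150 × 10.0) = 0.7298
R = 1 / (1 − 0.7298) = 3.701
Css,max = 36.1 × 3.701 = 133.6 mg/L
Css,min = Css,max × e^(−kτ) = 133.6 × 0.7298 ≈ 97.5 mg/L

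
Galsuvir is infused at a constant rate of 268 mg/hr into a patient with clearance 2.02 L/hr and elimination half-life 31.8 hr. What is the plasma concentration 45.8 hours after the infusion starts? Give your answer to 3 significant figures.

83.8 µg/mL

Css = rate / CL = 268 / 2.02 = 132.7 µg/mL
k = ln 2 / 31.8 = 0.02180 hr⁻¹
C(t) = Css (1 − e^(−kt)) = 132.7 × (1 − e^(−0.9983)) = 132.7 × 0.6315 ≈ 83.8 µg/mL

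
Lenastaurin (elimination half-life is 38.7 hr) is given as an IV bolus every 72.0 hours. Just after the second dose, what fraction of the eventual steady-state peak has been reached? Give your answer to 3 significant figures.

0.924

k = ln 2 / 38.7 = 0.01791 hr⁻¹
f_n = 1 − e^(−nkτ) = 1 − e^(−2 × 0.01791 × 72.0) = 1 − e^(−2.579) = 1 − 0.07584 ≈ 0.924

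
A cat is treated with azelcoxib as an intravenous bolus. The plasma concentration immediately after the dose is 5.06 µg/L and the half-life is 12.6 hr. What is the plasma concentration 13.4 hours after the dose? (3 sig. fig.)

k = ln 2 / 12.6 = 0.05501 hr⁻¹
C(t) = C₀ e^(−kt) = 5.06 × e^(−0.05501 × 13.4) = 5.06 × e^(−0.7372) = 5.06 × 0.4785 ≈ 2.42 µg/L

2.42 µg/L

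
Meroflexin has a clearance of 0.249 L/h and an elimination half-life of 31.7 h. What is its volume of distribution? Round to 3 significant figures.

k = ln 2 / t½ = ln 2 / 31.7 = 0.02187 h⁻¹
V = CL / k = 0.249 / 0.02187 ≈ 11.4 L

11.4 L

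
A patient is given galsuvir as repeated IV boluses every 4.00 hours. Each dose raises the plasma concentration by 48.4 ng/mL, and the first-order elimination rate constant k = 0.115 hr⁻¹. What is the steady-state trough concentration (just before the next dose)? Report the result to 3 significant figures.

Fraction remaining after one interval: e^(−kτ) = e^(−0.1150 × 4.00) = 0.6313
R = 1 / (1 − 0.6313) = 2.712
Css,max = 48.4 × 2.712 = 131.3 ng/mL
Css,min = Css,max × e^(−kτ) = 131.3 × 0.6313 ≈ 82.9 ng/mL

82.9 ng/mL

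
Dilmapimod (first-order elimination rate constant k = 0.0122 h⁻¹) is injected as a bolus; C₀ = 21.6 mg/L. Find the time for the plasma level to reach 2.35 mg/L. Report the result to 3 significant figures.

182 hours

C(t) = C₀ e^(−kt)  ⇒  t = ln(C₀/C) / k
t = ln(21.6/2.35) / 0.01220 = 2.218 / 0.01220 ≈ 182 hours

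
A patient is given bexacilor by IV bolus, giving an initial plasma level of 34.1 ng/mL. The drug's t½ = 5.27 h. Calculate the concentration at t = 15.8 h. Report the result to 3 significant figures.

4.27 ng/mL

k = ln 2 / 5.27 = 0.1315 h⁻¹
15.8 h is 2.998 half-lives, so C = 34.1 × (1/2)^2.998 = 34.1 × 0.1252 ≈ 4.27 ng/mL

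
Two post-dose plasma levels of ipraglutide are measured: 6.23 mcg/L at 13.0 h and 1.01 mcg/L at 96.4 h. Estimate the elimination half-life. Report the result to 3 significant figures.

31.8 hours

k = ln(C₁/C₂) / (t₂ − t₁) = ln(6.23/1.01) / (96.4 − 13.0)
  = 1.819 / 83.40 = 0.02182 h⁻¹
t½ = ln 2 / k = ln 2 / 0.02182 ≈ 31.8 hours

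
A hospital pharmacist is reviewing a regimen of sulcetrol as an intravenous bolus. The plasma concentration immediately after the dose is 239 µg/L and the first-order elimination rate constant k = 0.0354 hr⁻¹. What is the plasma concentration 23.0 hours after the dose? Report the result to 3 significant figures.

C(t) = C₀ e^(−kt) = 239 × e^(−0.03540 × 23.0) = 239 × e^(−0.8142) = 239 × 0.4430 ≈ 106 µg/L

106 µg/L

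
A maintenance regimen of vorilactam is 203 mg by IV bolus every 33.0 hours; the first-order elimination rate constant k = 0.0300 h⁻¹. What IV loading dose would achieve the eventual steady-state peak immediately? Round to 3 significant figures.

Accumulation ratio R = 1 / (1 − e^(−kτ)) = 1 / (1 − e^(−0.03000×33.0)) = 1 / (1 − 0.3716) = 1.591
Loading dose = maintenance dose × R = 203 × 1.591 ≈ 323 mg

323 mg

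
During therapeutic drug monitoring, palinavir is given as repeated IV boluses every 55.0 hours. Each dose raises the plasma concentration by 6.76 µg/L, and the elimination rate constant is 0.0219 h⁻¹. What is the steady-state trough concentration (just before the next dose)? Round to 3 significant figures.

2.89 µg/L

Fraction remaining after one interval: e^(−kτ) = e^(−0.02190 × 55.0) = 0.2998
R = 1 / (1 − 0.2998) = 1.428
Css,max = 6.76 × 1.428 = 9.655 µg/L
Css,min = Css,max × e^(−kτ) = 9.655 × 0.2998 ≈ 2.89 µg/L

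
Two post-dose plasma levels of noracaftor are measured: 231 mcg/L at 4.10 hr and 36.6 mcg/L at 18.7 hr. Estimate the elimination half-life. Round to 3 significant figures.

5.49 hours

k = ln(C₁/C₂) / (t₂ − t₁) = ln(231/36.6) / (18.7 − 4.10)
  = 1.842 / 14.60 = 0.1262 hr⁻¹
t½ = ln 2 / k = ln 2 / 0.1262 ≈ 5.49 hours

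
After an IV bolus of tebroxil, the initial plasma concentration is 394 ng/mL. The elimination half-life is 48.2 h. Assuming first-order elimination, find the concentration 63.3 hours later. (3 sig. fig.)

k = ln 2 / 48.2 = 0.01438 h⁻¹
C(t) = C₀ e^(−kt) = 394 × e^(−0.01438 × 63.3) = 394 × e^(−0.9103) = 394 × 0.4024 ≈ 159 ng/mL

159 ng/mL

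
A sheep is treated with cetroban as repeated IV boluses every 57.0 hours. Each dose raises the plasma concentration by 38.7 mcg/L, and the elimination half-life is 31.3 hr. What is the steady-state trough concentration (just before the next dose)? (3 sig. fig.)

k = ln 2 / 31.3 = 0.02215 hr⁻¹
Fraction remaining after one interval: e^(−kτ) = e^(−0.02215 × 57.0) = 0.2830
R = 1 / (1 − 0.2830) = 1.395
Css,max = 38.7 × 1.395 = 53.98 mcg/L
Css,min = Css,max × e^(−kτ) = 53.98 × 0.2830 ≈ 15.3 mcg/L

15.3 mcg/L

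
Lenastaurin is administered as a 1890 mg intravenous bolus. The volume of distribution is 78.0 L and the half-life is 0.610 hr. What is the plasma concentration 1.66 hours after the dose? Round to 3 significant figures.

3.67 mg/L

C₀ = dose / V = 1890 / 78.0 = 24.23 mg/L
k = ln 2 / 0.610 = 1.136 hr⁻¹
C(t) = C₀ e^(−kt) = 24.23 × e^(−1.136 × 1.66) = 24.23 × e^(−1.886) = 24.23 × 0.1516 ≈ 3.67 mg/L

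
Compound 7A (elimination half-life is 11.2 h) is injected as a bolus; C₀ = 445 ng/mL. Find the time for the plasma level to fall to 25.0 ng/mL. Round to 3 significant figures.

k = ln 2 / 11.2 = 0.06189 h⁻¹
C(t) = C₀ e^(−kt)  ⇒  t = ln(C₀/C) / k
t = ln(445/25.0) / 0.06189 = 2.879 / 0.06189 ≈ 46.5 hours

46.5 hours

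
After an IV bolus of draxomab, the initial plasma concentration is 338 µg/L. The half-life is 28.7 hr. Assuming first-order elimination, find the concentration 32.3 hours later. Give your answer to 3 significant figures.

k = ln 2 / 28.7 = 0.02415 hr⁻¹
32.3 hr is 1.125 half-lives, so C = 338 × (1/2)^1.125 = 338 × 0.4584 ≈ 155 µg/L

155 µg/L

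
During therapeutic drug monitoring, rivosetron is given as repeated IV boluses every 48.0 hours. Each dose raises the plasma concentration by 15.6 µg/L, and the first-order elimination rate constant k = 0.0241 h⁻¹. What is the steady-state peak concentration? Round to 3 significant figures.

Fraction remaining after one interval: e^(−kτ) = e^(−0.02410 × 48.0) = 0.3145
R = 1 / (1 − 0.3145) = 1.459
Css,max = 15.6 × 1.459 ≈ 22.8 µg/L

22.8 µg/L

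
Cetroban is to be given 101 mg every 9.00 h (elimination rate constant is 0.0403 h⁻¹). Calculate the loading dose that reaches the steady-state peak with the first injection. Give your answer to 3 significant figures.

332 mg

Accumulation ratio R = 1 / (1 − e^(−kτ)) = 1 / (1 − e^(−0.04030×9.00)) = 1 / (1 − 0.6958) = 3.287
Loading dose = maintenance dose × R = 101 × 3.287 ≈ 332 mg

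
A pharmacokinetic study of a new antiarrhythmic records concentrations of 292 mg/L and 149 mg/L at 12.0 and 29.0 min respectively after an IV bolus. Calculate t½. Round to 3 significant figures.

17.5 minutes

k = ln(C₁/C₂) / (t₂ − t₁) = ln(292/149) / (29.0 − 12.0)
  = 0.6728 / 17.00 = 0.03958 min⁻¹
t½ = ln 2 / k = ln 2 / 0.03958 ≈ 17.5 minutes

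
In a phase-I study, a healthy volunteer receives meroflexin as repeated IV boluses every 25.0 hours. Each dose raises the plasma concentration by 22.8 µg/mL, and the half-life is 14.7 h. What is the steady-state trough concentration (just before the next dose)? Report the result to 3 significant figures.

10.1 µg/mL

k = ln 2 / 14.7 = 0.04715 h⁻¹
Fraction remaining after one interval: e^(−kτ) = e^(−0.04715 × 25.0) = 0.3076
R = 1 / (1 − 0.3076) = 1.444
Css,max = 22.8 × 1.444 = 32.93 µg/mL
Css,min = Css,max × e^(−kτ) = 32.93 × 0.3076 ≈ 10.1 µg/mL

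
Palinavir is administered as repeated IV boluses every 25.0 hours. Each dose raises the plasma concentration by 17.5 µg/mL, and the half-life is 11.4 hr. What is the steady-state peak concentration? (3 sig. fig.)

22.4 µg/mL

k = ln 2 / 11.4 = 0.06080 hr⁻¹
Fraction remaining after one interval: e^(−kτ) = e^(−0.06080 × 25.0) = 0.2187
R = 1 / (1 − 0.2187) = 1.280
Css,max = 17.5 × 1.280 ≈ 22.4 µg/mL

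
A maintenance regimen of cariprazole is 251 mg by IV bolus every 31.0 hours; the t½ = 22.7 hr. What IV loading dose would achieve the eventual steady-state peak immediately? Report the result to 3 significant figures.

k = ln 2 / 22.7 = 0.03054 hr⁻¹
Accumulation ratio R = 1 / (1 − e^(−kτ)) = 1 / (1 − e^(−0.03054×31.0)) = 1 / (1 − 0.3881) = 1.634
Loading dose = maintenance dose × R = 251 × 1.634 ≈ 410 mg

410 mg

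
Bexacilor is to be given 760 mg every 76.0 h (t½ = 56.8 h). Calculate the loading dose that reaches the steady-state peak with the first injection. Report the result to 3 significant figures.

1260 mg

k = ln 2 / 56.8 = 0.01220 h⁻¹
Accumulation ratio R = 1 / (1 − e^(−kτ)) = 1 / (1 − e^(−0.01220×76.0)) = 1 / (1 − 0.3956) = 1.654
Loading dose = maintenance dose × R = 760 × 1.654 ≈ 1260 mg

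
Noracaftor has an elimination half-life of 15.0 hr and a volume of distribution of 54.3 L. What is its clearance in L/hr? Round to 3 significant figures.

k = ln 2 / t½ = ln 2 / 15.0 = 0.04621 hr⁻¹
CL = k · V = 0.04621 × 54.3 ≈ 2.51 L/hr

2.51 L/hr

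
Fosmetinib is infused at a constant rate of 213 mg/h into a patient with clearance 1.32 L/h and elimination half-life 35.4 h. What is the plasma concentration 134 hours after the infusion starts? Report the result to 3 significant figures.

Css = rate / CL = 213 / 1.32 = 161.4 µg/mL
k = ln 2 / 35.4 = 0.01958 h⁻¹
C(t) = Css (1 − e^(−kt)) = 161.4 × (1 − e^(−2.624)) = 161.4 × 0.9275 ≈ 150 µg/mL

150 µg/mL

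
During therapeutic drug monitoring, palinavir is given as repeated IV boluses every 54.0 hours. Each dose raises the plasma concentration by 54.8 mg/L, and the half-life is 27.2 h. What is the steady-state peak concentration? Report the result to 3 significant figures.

k = ln 2 / 27.2 = 0.02548 h⁻¹
Fraction remaining after one interval: e^(−kτ) = e^(−0.02548 × 54.0) = 0.2526
R = 1 / (1 − 0.2526) = 1.338
Css,max = 54.8 × 1.338 ≈ 73.3 mg/L

73.3 mg/L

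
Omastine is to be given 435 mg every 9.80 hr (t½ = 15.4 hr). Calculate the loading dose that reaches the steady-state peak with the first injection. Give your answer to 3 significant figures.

k = ln 2 / 15.4 = 0.04501 hr⁻¹
Accumulation ratio R = 1 / (1 − e^(−kτ)) = 1 / (1 − e^(−0.04501×9.80)) = 1 / (1 − 0.6433) = 2.804
Loading dose = maintenance dose × R = 435 × 2.804 ≈ 1220 mg

1220 mg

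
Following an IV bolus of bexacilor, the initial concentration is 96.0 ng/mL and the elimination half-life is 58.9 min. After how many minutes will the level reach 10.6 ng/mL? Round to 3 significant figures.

187 minutes

k = ln 2 / 58.9 = 0.01177 min⁻¹
C(t) = C₀ e^(−kt)  ⇒  t = ln(C₀/C) / k
t = ln(96.0/10.6) / 0.01177 = 2.203 / 0.01177 ≈ 187 minutes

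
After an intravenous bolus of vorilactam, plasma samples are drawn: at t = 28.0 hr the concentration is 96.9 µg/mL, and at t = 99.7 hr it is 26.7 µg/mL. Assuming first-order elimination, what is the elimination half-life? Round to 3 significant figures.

k = ln(C₁/C₂) / (t₂ − t₁) = ln(96.9/26.7) / (99.7 − 28.0)
  = 1.289 / 71.70 = 0.01798 hr⁻¹
t½ = ln 2 / k = ln 2 / 0.01798 ≈ 38.6 hours

38.6 hours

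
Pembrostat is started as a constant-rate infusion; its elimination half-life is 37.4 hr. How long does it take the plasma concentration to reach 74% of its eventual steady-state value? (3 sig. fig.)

k = ln 2 / 37.4 = 0.01853 hr⁻¹
f = 1 − e^(−kt)  ⇒  t = −ln(1 − f) / k
t = −ln(1 − 0.74) / 0.01853 = 1.347 / 0.01853 ≈ 72.7 hours

72.7 hours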